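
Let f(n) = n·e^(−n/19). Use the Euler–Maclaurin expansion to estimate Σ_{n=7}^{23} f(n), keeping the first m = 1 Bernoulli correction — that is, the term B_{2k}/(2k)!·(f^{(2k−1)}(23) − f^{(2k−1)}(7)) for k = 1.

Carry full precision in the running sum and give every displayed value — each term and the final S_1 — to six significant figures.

The integral term ∫_7^23 x·e^(−x/19) dx = 103.926.
Endpoint term: (f(7) + f(23))/2 = (4.84278 + 6.85493)/2 = 5.84885.
Integral + boundary = 109.775.
Correction k=1: B_{2}/2! · (f^{(1)}(23) − f^{(1)}(7)) = 1/12 · (-0.0627453 − 0.436943) = -0.0416407.

S_1 ≈ 109.733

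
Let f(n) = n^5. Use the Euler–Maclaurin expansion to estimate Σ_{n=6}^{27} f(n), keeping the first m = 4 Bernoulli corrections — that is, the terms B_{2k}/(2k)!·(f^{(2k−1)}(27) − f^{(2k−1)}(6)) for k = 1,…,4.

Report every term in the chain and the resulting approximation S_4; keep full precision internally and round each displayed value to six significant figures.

The integral term ∫_6^27 x^5 dx = 6.45623e+07.
Endpoint term: (f(6) + f(27))/2 = (7776.00 + 1.43489e+07)/2 = 7.17834e+06.
So far: 7.17406e+07.
Correction k=1: B_{2}/2! · (f^{(1)}(27) − f^{(1)}(6)) = 1/12 · (2.65720e+06 − 6480.00) = 220894.
Partial sum through k=1: 7.19615e+07.
Correction k=2: B_{4}/4! · (f^{(3)}(27) − f^{(3)}(6)) = −1/720 · (43740.0 − 2160.00) = -57.7500.
Partial sum through k=2: 7.19615e+07.
Correction k=3: B_{6}/6! · (f^{(5)}(27) − f^{(5)}(6)) = 1/30240 · (120.000 − 120.000) = 0.00000.
Partial sum through k=3: 7.19615e+07.
Correction k=4: B_{8}/8! · (f^{(7)}(27) − f^{(7)}(6)) = −1/1209600 · (0.00000 − 0.00000) = 0.00000.

S_4 ≈ 7.19615e+07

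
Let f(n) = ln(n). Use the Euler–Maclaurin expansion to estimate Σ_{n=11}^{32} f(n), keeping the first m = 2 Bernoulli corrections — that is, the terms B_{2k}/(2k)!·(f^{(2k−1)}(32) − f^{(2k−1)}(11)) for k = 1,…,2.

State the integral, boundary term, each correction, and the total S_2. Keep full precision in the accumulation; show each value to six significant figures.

S_2 ≈ 66.4535

Integral: ∫_11^32 ln(x) dx = 63.5267.
½[f(11) + f(32)] = ½[2.39790 + 3.46574] = 2.93182.
Integral + boundary = 66.4585.
Order-1 term: 1/12 · (0.0312500 − 0.0909091) = -0.00497159.
Partial sum through k=1: 66.4535.
Order-2 term: −1/720 · (6.10352e-05 − 0.00150263) = 2.00221e-06.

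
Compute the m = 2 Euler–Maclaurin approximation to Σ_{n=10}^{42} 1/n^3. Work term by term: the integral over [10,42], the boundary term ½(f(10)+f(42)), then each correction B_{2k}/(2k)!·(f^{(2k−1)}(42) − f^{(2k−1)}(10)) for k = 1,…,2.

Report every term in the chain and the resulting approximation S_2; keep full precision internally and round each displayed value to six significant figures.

S_2 ≈ 0.00524814

∫_10^42 1/x^3 dx evaluates to 0.00471655.
Endpoint term: (f(10) + f(42))/2 = (0.00100000 + 1.34975e-05)/2 = 0.000506749.
So far: 0.00522330.
Correction k=1: B_{2}/2! · (f^{(1)}(42) − f^{(1)}(10)) = 1/12 · (-9.64104e-07 − (-0.000300000)) = 2.49197e-05.
Running total after k=1: 0.00524822.
Correction k=2: B_{4}/4! · (f^{(3)}(42) − f^{(3)}(10)) = −1/720 · (-1.09309e-08 − (-6.00000e-05)) = -8.33182e-08.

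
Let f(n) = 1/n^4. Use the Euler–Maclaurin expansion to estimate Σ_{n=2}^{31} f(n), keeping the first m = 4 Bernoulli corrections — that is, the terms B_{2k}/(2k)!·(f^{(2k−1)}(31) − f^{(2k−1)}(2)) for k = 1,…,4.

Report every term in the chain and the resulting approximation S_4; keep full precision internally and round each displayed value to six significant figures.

The integral term ∫_2^31 1/x^4 dx = 0.0416555.
Endpoint term: (f(2) + f(31))/2 = (0.0625000 + 1.08281e-06)/2 = 0.0312505.
So far: 0.0729060.
Correction k=1: B_{2}/2! · (f^{(1)}(31) − f^{(1)}(2)) = 1/12 · (-1.39718e-07 − (-0.125000)) = 0.0104167.
After k=1: 0.0833227.
Correction k=2: B_{4}/4! · (f^{(3)}(31) − f^{(3)}(2)) = −1/720 · (-4.36164e-09 − (-0.937500)) = -0.00130208.
After k=2: 0.0820206.
Correction k=3: B_{6}/6! · (f^{(5)}(31) − f^{(5)}(2)) = 1/30240 · (-2.54164e-10 − (-13.1250)) = 0.000434028.
After k=3: 0.0824546.
Correction k=4: B_{8}/8! · (f^{(7)}(31) − f^{(7)}(2)) = −1/1209600 · (-2.38031e-11 − (-295.312)) = -0.000244141.

S_4 ≈ 0.0822105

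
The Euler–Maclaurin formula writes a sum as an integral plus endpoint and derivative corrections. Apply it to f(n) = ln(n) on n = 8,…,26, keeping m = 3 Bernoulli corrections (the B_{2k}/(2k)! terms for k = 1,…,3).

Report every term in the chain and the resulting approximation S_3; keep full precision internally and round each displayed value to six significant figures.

S_3 ≈ 52.7365

∫_8^26 ln(x) dx evaluates to 50.0750.
Boundary: ½(f(8) + f(26)) = ½(2.07944 + 3.25810) = 2.66877.
Running total after boundary: 52.7437.
Order-1 term: 1/12 · (0.0384615 − 0.125000) = -0.00721154.
Running total after k=1: 52.7365.
Order-2 term: −1/720 · (0.000113792 − 0.00390625) = 5.26730e-06.
Running total after k=2: 52.7365.
Order-3 term: 1/30240 · (2.01997e-06 − 0.000732422) = -2.41535e-08.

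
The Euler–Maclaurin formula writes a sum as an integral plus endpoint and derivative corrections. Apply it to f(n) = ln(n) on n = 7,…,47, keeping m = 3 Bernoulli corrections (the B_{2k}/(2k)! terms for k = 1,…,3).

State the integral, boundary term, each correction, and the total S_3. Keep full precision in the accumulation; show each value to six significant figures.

S_3 ≈ 130.223

∫_7^47 ln(x) dx evaluates to 127.336.
Boundary: ½(f(7) + f(47)) = ½(1.94591 + 3.85015) = 2.89803.
Running total after boundary: 130.234.
Order-1 term: 1/12 · (0.0212766 − 0.142857) = -0.0101317.
Running total after k=1: 130.223.
Order-2 term: −1/720 · (1.92636e-05 − 0.00583090) = 8.07172e-06.
Running total after k=2: 130.223.
Order-3 term: 1/30240 · (1.04646e-07 − 0.00142798) = -4.72180e-08.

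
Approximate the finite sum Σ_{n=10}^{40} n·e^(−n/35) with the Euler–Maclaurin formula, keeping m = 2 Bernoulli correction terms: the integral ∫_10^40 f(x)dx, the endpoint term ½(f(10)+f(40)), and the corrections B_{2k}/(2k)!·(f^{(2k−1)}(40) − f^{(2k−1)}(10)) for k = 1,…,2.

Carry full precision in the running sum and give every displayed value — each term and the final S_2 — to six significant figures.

S_2 ≈ 356.534

∫_10^40 x·e^(−x/35) dx evaluates to 346.447.
Endpoint term: (f(10) + f(40))/2 = (7.51477 + 12.7563)/2 = 10.1355.
Integral + boundary = 356.583.
Order-1 term: 1/12 · (-0.0455581 − 0.536769) = -0.0485273.
After k=1: 356.534.
Order-2 term: −1/720 · (0.000483473 − 0.00166508) = 1.64112e-06.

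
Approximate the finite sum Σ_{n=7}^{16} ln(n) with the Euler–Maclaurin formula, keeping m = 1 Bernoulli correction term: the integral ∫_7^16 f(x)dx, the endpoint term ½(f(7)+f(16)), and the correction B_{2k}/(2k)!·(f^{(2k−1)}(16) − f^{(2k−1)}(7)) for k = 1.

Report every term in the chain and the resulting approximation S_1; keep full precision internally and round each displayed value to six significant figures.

S_1 ≈ 24.0926

∫_7^16 ln(x) dx evaluates to 21.7400.
Endpoint term: (f(7) + f(16))/2 = (1.94591 + 2.77259)/2 = 2.35925.
Running total after boundary: 24.0993.
Correction k=1: B_{2}/2! · (f^{(1)}(16) − f^{(1)}(7)) = 1/12 · (0.0625000 − 0.142857) = -0.00669643.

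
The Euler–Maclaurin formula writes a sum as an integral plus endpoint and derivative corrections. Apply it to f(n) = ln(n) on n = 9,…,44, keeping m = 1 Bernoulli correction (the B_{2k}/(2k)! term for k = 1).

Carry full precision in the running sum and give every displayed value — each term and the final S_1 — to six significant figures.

The integral term ∫_9^44 ln(x) dx = 111.729.
Endpoint term: (f(9) + f(44))/2 = (2.19722 + 3.78419)/2 = 2.99071.
Running total after boundary: 114.720.
k=1: B_{2}/(2)! × [f^{(1)}(44) − f^{(1)}(9)] = 1/12 × (0.0227273 − 0.111111) = -0.00736532.

S_1 ≈ 114.713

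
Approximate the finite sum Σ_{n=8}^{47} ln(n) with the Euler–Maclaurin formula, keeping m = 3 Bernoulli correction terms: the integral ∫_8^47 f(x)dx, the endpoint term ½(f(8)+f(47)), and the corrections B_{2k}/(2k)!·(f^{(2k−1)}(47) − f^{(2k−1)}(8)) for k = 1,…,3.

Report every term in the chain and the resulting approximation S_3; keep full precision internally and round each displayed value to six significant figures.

S_3 ≈ 128.278

Integral: ∫_8^47 ln(x) dx = 125.321.
Boundary: ½(f(8) + f(47)) = ½(2.07944 + 3.85015) = 2.96479.
Running total after boundary: 128.286.
Order-1 term: 1/12 · (0.0212766 − 0.125000) = -0.00864362.
Partial sum through k=1: 128.278.
Order-2 term: −1/720 · (1.92636e-05 − 0.00390625) = 5.39859e-06.
Partial sum through k=2: 128.278.
Order-3 term: 1/30240 · (1.04646e-07 − 0.000732422) = -2.42168e-08.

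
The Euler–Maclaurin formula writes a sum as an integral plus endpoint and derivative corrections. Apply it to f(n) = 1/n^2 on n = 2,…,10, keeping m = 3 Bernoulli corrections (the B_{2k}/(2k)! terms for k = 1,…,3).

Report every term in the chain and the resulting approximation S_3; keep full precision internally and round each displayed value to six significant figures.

S_3 ≈ 0.549811

Integral: ∫_2^10 1/x^2 dx = 0.400000.
Boundary: ½(f(2) + f(10)) = ½(0.250000 + 0.0100000) = 0.130000.
So far: 0.530000.
Order-1 term: 1/12 · (-0.00200000 − (-0.250000)) = 0.0206667.
Running total after k=1: 0.550667.
Order-2 term: −1/720 · (-0.000240000 − (-0.750000)) = -0.00104133.
Running total after k=2: 0.549625.
Order-3 term: 1/30240 · (-7.20000e-05 − (-5.62500)) = 0.000186010.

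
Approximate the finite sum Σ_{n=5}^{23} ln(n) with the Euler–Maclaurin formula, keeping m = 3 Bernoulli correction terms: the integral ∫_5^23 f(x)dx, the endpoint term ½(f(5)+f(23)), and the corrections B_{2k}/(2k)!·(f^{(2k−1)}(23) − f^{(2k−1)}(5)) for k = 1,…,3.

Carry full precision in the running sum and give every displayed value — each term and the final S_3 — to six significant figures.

The integral term ∫_5^23 ln(x) dx = 46.0692.
Endpoint term: (f(5) + f(23))/2 = (1.60944 + 3.13549)/2 = 2.37247.
So far: 48.4416.
Correction k=1: B_{2}/2! · (f^{(1)}(23) − f^{(1)}(5)) = 1/12 · (0.0434783 − 0.200000) = -0.0130435.
After k=1: 48.4286.
Correction k=2: B_{4}/4! · (f^{(3)}(23) − f^{(3)}(5)) = −1/720 · (0.000164379 − 0.0160000) = 2.19939e-05.
After k=2: 48.4286.
Correction k=3: B_{6}/6! · (f^{(5)}(23) − f^{(5)}(5)) = 1/30240 · (3.72883e-06 − 0.00768000) = -2.53845e-07.

S_3 ≈ 48.4286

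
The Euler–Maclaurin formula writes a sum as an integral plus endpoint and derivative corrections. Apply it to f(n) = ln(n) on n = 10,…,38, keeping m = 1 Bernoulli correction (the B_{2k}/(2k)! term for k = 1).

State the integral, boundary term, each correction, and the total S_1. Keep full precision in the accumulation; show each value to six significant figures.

S_1 ≈ 90.1664

Integral: ∫_10^38 ln(x) dx = 87.2024.
Boundary: ½(f(10) + f(38)) = ½(2.30259 + 3.63759) = 2.97009.
So far: 90.1725.
k=1: B_{2}/(2)! × [f^{(1)}(38) − f^{(1)}(10)] = 1/12 × (0.0263158 − 0.100000) = -0.00614035.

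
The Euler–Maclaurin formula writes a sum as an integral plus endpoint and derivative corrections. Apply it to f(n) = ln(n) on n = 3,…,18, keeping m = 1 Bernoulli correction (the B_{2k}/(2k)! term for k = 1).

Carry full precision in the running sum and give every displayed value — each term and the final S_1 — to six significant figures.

The integral term ∫_3^18 ln(x) dx = 33.7309.
½[f(3) + f(18)] = ½[1.09861 + 2.89037] = 1.99449.
Running total after boundary: 35.7253.
Order-1 term: 1/12 · (0.0555556 − 0.333333) = -0.0231481.

S_1 ≈ 35.7022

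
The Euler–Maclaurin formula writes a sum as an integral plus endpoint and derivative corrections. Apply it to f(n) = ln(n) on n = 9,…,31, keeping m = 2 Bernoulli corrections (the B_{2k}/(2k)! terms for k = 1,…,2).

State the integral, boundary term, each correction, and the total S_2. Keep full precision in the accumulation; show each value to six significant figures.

S_2 ≈ 67.4876

∫_9^31 ln(x) dx evaluates to 64.6786.
Endpoint term: (f(9) + f(31))/2 = (2.19722 + 3.43399)/2 = 2.81561.
So far: 67.4942.
k=1: B_{2}/(2)! × [f^{(1)}(31) − f^{(1)}(9)] = 1/12 × (0.0322581 − 0.111111) = -0.00657109.
After k=1: 67.4876.
k=2: B_{4}/(4)! × [f^{(3)}(31) − f^{(3)}(9)] = −1/720 × (6.71344e-05 − 0.00274348) = 3.71715e-06.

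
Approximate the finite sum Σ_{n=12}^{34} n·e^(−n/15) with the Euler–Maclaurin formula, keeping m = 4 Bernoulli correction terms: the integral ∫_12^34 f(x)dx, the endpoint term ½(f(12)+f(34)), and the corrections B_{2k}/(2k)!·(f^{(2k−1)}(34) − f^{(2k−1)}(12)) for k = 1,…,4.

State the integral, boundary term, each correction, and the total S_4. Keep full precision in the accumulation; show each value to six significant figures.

∫_12^34 x·e^(−x/15) dx evaluates to 105.790.
Boundary: ½(f(12) + f(34)) = ½(5.39195 + 3.52434) = 4.45814.
So far: 110.248.
Correction k=1: B_{2}/2! · (f^{(1)}(34) − f^{(1)}(12)) = 1/12 · (-0.131299 − 0.0898658) = -0.0184304.
After k=1: 110.230.
Correction k=2: B_{4}/4! · (f^{(3)}(34) − f^{(3)}(12)) = −1/720 · (0.000337845 − 0.00439344) = 5.63277e-06.
After k=2: 110.230.
Correction k=3: B_{6}/6! · (f^{(5)}(34) − f^{(5)}(12)) = 1/30240 · (5.59663e-06 − 3.72777e-05) = -1.04765e-09.
After k=3: 110.230.
Correction k=4: B_{8}/8! · (f^{(7)}(34) − f^{(7)}(12)) = −1/1209600 · (4.30743e-08 − 2.44573e-07) = 1.66583e-13.

S_4 ≈ 110.230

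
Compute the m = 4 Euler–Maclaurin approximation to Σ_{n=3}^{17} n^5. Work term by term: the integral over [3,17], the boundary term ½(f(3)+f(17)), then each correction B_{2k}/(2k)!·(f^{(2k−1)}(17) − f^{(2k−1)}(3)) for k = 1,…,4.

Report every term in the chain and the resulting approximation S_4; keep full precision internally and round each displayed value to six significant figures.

S_4 ≈ 4.76760e+06

∫_3^17 x^5 dx evaluates to 4.02281e+06.
Boundary: ½(f(3) + f(17)) = ½(243.000 + 1.41986e+06) = 710050.
So far: 4.73286e+06.
Correction k=1: B_{2}/2! · (f^{(1)}(17) − f^{(1)}(3)) = 1/12 · (417605 − 405.000) = 34766.7.
Running total after k=1: 4.76762e+06.
Correction k=2: B_{4}/4! · (f^{(3)}(17) − f^{(3)}(3)) = −1/720 · (17340.0 − 540.000) = -23.3333.
Running total after k=2: 4.76760e+06.
Correction k=3: B_{6}/6! · (f^{(5)}(17) − f^{(5)}(3)) = 1/30240 · (120.000 − 120.000) = 0.00000.
Running total after k=3: 4.76760e+06.
Correction k=4: B_{8}/8! · (f^{(7)}(17) − f^{(7)}(3)) = −1/1209600 · (0.00000 − 0.00000) = 0.00000.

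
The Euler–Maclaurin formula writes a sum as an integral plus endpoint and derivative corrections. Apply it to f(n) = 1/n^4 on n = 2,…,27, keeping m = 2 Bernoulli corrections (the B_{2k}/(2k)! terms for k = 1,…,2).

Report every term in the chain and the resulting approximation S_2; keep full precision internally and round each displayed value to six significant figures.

S_2 ≈ 0.0820152

∫_2^27 1/x^4 dx evaluates to 0.0416497.
Boundary: ½(f(2) + f(27)) = ½(0.0625000 + 1.88168e-06) = 0.0312509.
Running total after boundary: 0.0729007.
Correction k=1: B_{2}/2! · (f^{(1)}(27) − f^{(1)}(2)) = 1/12 · (-2.78767e-07 − (-0.125000)) = 0.0104166.
Partial sum through k=1: 0.0833173.
Correction k=2: B_{4}/4! · (f^{(3)}(27) − f^{(3)}(2)) = −1/720 · (-1.14719e-08 − (-0.937500)) = -0.00130208.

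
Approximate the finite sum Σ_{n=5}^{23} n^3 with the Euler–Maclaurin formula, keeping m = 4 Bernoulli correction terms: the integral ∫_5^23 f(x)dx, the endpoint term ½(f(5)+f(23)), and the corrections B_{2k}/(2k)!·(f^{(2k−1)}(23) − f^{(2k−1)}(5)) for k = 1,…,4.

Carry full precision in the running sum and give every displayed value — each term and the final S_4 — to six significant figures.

S_4 ≈ 76076.0

Integral: ∫_5^23 x^3 dx = 69804.0.
Boundary: ½(f(5) + f(23)) = ½(125.000 + 12167.0) = 6146.00.
Running total after boundary: 75950.0.
k=1: B_{2}/(2)! × [f^{(1)}(23) − f^{(1)}(5)] = 1/12 × (1587.00 − 75.0000) = 126.000.
After k=1: 76076.0.
k=2: B_{4}/(4)! × [f^{(3)}(23) − f^{(3)}(5)] = −1/720 × (6.00000 − 6.00000) = 0.00000.
After k=2: 76076.0.
k=3: B_{6}/(6)! × [f^{(5)}(23) − f^{(5)}(5)] = 1/30240 × (0.00000 − 0.00000) = 0.00000.
After k=3: 76076.0.
k=4: B_{8}/(8)! × [f^{(7)}(23) − f^{(7)}(5)] = −1/1209600 × (0.00000 − 0.00000) = 0.00000.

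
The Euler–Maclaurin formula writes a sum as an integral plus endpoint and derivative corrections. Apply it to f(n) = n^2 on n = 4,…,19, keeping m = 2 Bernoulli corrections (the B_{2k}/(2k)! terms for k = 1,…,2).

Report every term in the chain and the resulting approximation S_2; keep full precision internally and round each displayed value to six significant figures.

The integral term ∫_4^19 x^2 dx = 2265.00.
Endpoint term: (f(4) + f(19))/2 = (16.0000 + 361.000)/2 = 188.500.
Running total after boundary: 2453.50.
Order-1 term: 1/12 · (38.0000 − 8.00000) = 2.50000.
Running total after k=1: 2456.00.
Order-2 term: −1/720 · (0.00000 − 0.00000) = 0.00000.

S_2 ≈ 2456.00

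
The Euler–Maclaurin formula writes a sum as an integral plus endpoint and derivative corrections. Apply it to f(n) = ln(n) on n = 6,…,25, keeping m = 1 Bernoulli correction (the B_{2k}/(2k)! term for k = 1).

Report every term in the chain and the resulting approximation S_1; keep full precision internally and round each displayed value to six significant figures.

S_1 ≈ 53.2161

The integral term ∫_6^25 ln(x) dx = 50.7213.
½[f(6) + f(25)] = ½[1.79176 + 3.21888] = 2.50532.
Integral + boundary = 53.2267.
Order-1 term: 1/12 · (0.0400000 − 0.166667) = -0.0105556.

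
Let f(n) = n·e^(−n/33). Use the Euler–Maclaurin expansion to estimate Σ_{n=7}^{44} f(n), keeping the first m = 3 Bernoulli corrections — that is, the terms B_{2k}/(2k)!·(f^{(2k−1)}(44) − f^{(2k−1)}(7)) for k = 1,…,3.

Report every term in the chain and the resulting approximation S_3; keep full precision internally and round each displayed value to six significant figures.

S_3 ≈ 406.473

Integral: ∫_7^44 x·e^(−x/33) dx = 397.904.
Endpoint term: (f(7) + f(44))/2 = (5.66207 + 11.5983)/2 = 8.63017.
Running total after boundary: 406.534.
k=1: B_{2}/(2)! × [f^{(1)}(44) − f^{(1)}(7)] = 1/12 × (-0.0878657 − 0.637289) = -0.0604295.
Partial sum through k=1: 406.473.
k=2: B_{4}/(4)! × [f^{(3)}(44) − f^{(3)}(7)] = −1/720 × (0.000403424 − 0.00207073) = 2.31570e-06.
Partial sum through k=2: 406.473.
k=3: B_{6}/(6)! × [f^{(5)}(44) − f^{(5)}(7)] = 1/30240 × (8.14998e-07 − 3.26561e-06) = -8.10388e-11.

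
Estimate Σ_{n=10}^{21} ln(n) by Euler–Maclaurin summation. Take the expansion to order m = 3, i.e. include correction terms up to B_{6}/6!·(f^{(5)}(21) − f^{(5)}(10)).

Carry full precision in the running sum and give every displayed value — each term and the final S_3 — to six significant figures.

S_3 ≈ 32.5783

∫_10^21 ln(x) dx evaluates to 29.9091.
½[f(10) + f(21)] = ½[2.30259 + 3.04452] = 2.67355.
So far: 32.5827.
Correction k=1: B_{2}/2! · (f^{(1)}(21) − f^{(1)}(10)) = 1/12 · (0.0476190 − 0.100000) = -0.00436508.
Running total after k=1: 32.5783.
Correction k=2: B_{4}/4! · (f^{(3)}(21) − f^{(3)}(10)) = −1/720 · (0.000215959 − 0.00200000) = 2.47783e-06.
Running total after k=2: 32.5783.
Correction k=3: B_{6}/6! · (f^{(5)}(21) − f^{(5)}(10)) = 1/30240 · (5.87645e-06 − 0.000240000) = -7.74218e-09.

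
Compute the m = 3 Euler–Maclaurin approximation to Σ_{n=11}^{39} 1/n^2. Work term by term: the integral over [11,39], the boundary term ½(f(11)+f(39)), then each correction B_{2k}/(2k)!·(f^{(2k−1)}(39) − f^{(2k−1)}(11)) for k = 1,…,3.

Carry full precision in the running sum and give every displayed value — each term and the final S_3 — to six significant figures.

∫_11^39 1/x^2 dx evaluates to 0.0652681.
Endpoint term: (f(11) + f(39))/2 = (0.00826446 + 0.000657462)/2 = 0.00446096.
So far: 0.0697290.
Order-1 term: 1/12 · (-3.37160e-05 − (-0.00150263)) = 0.000122409.
After k=1: 0.0698514.
Order-2 term: −1/720 · (-2.66004e-07 − (-0.000149021)) = -2.06604e-07.
After k=2: 0.0698512.
Order-3 term: 1/30240 · (-5.24663e-09 − (-3.69474e-05)) = 1.22163e-09.

S_3 ≈ 0.0698512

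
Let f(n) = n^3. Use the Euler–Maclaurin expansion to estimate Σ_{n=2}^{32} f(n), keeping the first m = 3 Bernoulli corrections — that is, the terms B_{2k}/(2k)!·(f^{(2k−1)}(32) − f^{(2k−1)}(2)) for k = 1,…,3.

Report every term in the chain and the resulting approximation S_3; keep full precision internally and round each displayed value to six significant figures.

Integral: ∫_2^32 x^3 dx = 262140.
Boundary: ½(f(2) + f(32)) = ½(8.00000 + 32768.0) = 16388.0.
Running total after boundary: 278528.
Correction k=1: B_{2}/2! · (f^{(1)}(32) − f^{(1)}(2)) = 1/12 · (3072.00 − 12.0000) = 255.000.
Running total after k=1: 278783.
Correction k=2: B_{4}/4! · (f^{(3)}(32) − f^{(3)}(2)) = −1/720 · (6.00000 − 6.00000) = 0.00000.
Running total after k=2: 278783.
Correction k=3: B_{6}/6! · (f^{(5)}(32) − f^{(5)}(2)) = 1/30240 · (0.00000 − 0.00000) = 0.00000.

S_3 ≈ 278783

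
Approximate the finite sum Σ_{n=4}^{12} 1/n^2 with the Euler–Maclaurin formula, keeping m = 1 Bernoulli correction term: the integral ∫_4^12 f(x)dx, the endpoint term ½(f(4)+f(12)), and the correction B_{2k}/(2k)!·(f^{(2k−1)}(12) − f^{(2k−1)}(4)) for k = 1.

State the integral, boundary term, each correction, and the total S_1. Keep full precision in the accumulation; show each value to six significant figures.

S_1 ≈ 0.203897

Integral: ∫_4^12 1/x^2 dx = 0.166667.
Endpoint term: (f(4) + f(12))/2 = (0.0625000 + 0.00694444)/2 = 0.0347222.
Running total after boundary: 0.201389.
k=1: B_{2}/(2)! × [f^{(1)}(12) − f^{(1)}(4)] = 1/12 × (-0.00115741 − (-0.0312500)) = 0.00250772.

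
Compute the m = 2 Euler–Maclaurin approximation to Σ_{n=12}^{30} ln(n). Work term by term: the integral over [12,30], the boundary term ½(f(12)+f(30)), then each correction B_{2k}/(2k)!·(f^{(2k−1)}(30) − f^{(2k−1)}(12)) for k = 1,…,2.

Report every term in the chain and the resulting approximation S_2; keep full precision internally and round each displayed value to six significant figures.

S_2 ≈ 57.1559

∫_12^30 ln(x) dx evaluates to 54.2170.
Endpoint term: (f(12) + f(30))/2 = (2.48491 + 3.40120)/2 = 2.94305.
So far: 57.1601.
Order-1 term: 1/12 · (0.0333333 − 0.0833333) = -0.00416667.
Partial sum through k=1: 57.1559.
Order-2 term: −1/720 · (7.40741e-05 − 0.00115741) = 1.50463e-06.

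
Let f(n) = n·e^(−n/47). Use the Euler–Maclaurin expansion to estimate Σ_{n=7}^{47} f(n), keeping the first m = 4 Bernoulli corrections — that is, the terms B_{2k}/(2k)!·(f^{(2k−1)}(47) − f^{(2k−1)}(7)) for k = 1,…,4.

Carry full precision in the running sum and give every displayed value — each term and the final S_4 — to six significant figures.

S_4 ≈ 573.110

Integral: ∫_7^47 x·e^(−x/47) dx = 561.511.
½[f(7) + f(47)] = ½[6.03137 + 17.2903] = 11.6609.
Integral + boundary = 573.171.
Correction k=1: B_{2}/2! · (f^{(1)}(47) − f^{(1)}(7)) = 1/12 · (0.00000 − 0.733297) = -0.0611081.
After k=1: 573.110.
Correction k=2: B_{4}/4! · (f^{(3)}(47) − f^{(3)}(7)) = −1/720 · (0.000333073 − 0.00111206) = 1.08193e-06.
After k=2: 573.110.
Correction k=3: B_{6}/6! · (f^{(5)}(47) − f^{(5)}(7)) = 1/30240 · (3.01560e-07 − 8.56571e-07) = -1.83535e-11.
After k=3: 573.110.
Correction k=4: B_{8}/8! · (f^{(7)}(47) − f^{(7)}(7)) = −1/1209600 · (2.04772e-10 − 5.47632e-10) = 2.83449e-16.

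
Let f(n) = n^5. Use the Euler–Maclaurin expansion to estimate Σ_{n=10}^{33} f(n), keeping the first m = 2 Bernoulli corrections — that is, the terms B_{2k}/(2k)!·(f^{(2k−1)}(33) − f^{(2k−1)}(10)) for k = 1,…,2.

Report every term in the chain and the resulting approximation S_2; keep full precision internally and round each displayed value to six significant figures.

Integral: ∫_10^33 x^5 dx = 2.15078e+08.
½[f(10) + f(33)] = ½[100000 + 3.91354e+07] = 1.96177e+07.
Running total after boundary: 2.34696e+08.
k=1: B_{2}/(2)! × [f^{(1)}(33) − f^{(1)}(10)] = 1/12 × (5.92960e+06 − 50000.0) = 489967.
After k=1: 2.35186e+08.
k=2: B_{4}/(4)! × [f^{(3)}(33) − f^{(3)}(10)] = −1/720 × (65340.0 − 6000.00) = -82.4167.

S_2 ≈ 2.35186e+08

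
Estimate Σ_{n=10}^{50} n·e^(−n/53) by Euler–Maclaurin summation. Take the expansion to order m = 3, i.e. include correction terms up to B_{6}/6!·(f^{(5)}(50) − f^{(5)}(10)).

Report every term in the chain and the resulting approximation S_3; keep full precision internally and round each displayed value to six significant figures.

S_3 ≈ 653.477

∫_10^50 x·e^(−x/53) dx evaluates to 639.658.
Boundary: ½(f(10) + f(50)) = ½(8.28052 + 19.4652) = 13.8728.
Running total after boundary: 653.531.
k=1: B_{2}/(2)! × [f^{(1)}(50) − f^{(1)}(10)] = 1/12 × (0.0220360 − 0.671816) = -0.0541483.
Running total after k=1: 653.477.
k=2: B_{4}/(4)! × [f^{(3)}(50) − f^{(3)}(10)] = −1/720 × (0.000285028 − 0.000828736) = 7.55151e-07.
Running total after k=2: 653.477.
k=3: B_{6}/(6)! × [f^{(5)}(50) − f^{(5)}(10)] = 1/30240 × (2.00146e-07 − 5.04915e-07) = -1.00783e-11.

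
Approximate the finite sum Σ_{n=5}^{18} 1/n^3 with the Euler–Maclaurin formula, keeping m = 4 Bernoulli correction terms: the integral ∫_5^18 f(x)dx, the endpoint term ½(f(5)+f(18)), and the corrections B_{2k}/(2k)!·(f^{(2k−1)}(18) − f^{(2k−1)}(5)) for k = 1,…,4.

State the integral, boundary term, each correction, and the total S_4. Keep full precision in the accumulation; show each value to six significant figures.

The integral term ∫_5^18 1/x^3 dx = 0.0184568.
½[f(5) + f(18)] = ½[0.00800000 + 0.000171468] = 0.00408573.
Running total after boundary: 0.0225425.
Correction k=1: B_{2}/2! · (f^{(1)}(18) − f^{(1)}(5)) = 1/12 · (-2.85780e-05 − (-0.00480000)) = 0.000397619.
After k=1: 0.0229401.
Correction k=2: B_{4}/4! · (f^{(3)}(18) − f^{(3)}(5)) = −1/720 · (-1.76407e-06 − (-0.00384000)) = -5.33088e-06.
After k=2: 0.0229348.
Correction k=3: B_{6}/6! · (f^{(5)}(18) − f^{(5)}(5)) = 1/30240 · (-2.28676e-07 − (-0.00645120)) = 2.13326e-07.
After k=3: 0.0229350.
Correction k=4: B_{8}/8! · (f^{(7)}(18) − f^{(7)}(5)) = −1/1209600 · (-5.08169e-08 − (-0.0185795)) = -1.53600e-08.

S_4 ≈ 0.0229350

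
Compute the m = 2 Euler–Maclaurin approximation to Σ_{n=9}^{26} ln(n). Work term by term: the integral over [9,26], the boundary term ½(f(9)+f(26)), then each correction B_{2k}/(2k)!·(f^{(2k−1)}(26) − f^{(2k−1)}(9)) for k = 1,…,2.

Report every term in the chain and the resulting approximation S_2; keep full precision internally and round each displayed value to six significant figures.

∫_9^26 ln(x) dx evaluates to 47.9355.
Boundary: ½(f(9) + f(26)) = ½(2.19722 + 3.25810) = 2.72766.
So far: 50.6631.
k=1: B_{2}/(2)! × [f^{(1)}(26) − f^{(1)}(9)] = 1/12 × (0.0384615 − 0.111111) = -0.00605413.
Running total after k=1: 50.6571.
k=2: B_{4}/(4)! × [f^{(3)}(26) − f^{(3)}(9)] = −1/720 × (0.000113792 − 0.00274348) = 3.65235e-06.

S_2 ≈ 50.6571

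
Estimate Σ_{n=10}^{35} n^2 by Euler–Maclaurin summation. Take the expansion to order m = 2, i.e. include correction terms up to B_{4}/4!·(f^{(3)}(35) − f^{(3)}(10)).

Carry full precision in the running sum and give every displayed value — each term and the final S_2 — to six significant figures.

The integral term ∫_10^35 x^2 dx = 13958.3.
Boundary: ½(f(10) + f(35)) = ½(100.000 + 1225.00) = 662.500.
Running total after boundary: 14620.8.
Correction k=1: B_{2}/2! · (f^{(1)}(35) − f^{(1)}(10)) = 1/12 · (70.0000 − 20.0000) = 4.16667.
Running total after k=1: 14625.0.
Correction k=2: B_{4}/4! · (f^{(3)}(35) − f^{(3)}(10)) = −1/720 · (0.00000 − 0.00000) = 0.00000.

S_2 ≈ 14625.0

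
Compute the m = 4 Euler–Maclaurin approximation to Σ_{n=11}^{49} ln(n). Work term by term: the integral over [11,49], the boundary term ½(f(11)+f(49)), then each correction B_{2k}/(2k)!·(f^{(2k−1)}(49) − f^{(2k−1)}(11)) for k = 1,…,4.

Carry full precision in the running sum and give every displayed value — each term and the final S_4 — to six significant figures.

The integral term ∫_11^49 ln(x) dx = 126.322.
Endpoint term: (f(11) + f(49))/2 = (2.39790 + 3.89182)/2 = 3.14486.
Integral + boundary = 129.467.
Order-1 term: 1/12 · (0.0204082 − 0.0909091) = -0.00587508.
Running total after k=1: 129.461.
Order-2 term: −1/720 · (1.69997e-05 − 0.00150263) = 2.06337e-06.
Running total after k=2: 129.461.
Order-3 term: 1/30240 · (8.49632e-08 − 0.000149021) = -4.92514e-09.
Running total after k=3: 129.461.
Order-4 term: −1/1209600 · (1.06160e-09 − 3.69474e-05) = 3.05442e-11.

S_4 ≈ 129.461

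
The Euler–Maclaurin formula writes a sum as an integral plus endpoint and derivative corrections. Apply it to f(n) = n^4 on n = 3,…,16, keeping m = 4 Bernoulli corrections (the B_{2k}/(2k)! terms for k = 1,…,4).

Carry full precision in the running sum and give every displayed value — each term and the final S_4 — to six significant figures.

S_4 ≈ 243831

The integral term ∫_3^16 x^4 dx = 209667.
Boundary: ½(f(3) + f(16)) = ½(81.0000 + 65536.0) = 32808.5.
Integral + boundary = 242475.
Order-1 term: 1/12 · (16384.0 − 108.000) = 1356.33.
Running total after k=1: 243831.
Order-2 term: −1/720 · (384.000 − 72.0000) = -0.433333.
Running total after k=2: 243831.
Order-3 term: 1/30240 · (0.00000 − 0.00000) = 0.00000.
Running total after k=3: 243831.
Order-4 term: −1/1209600 · (0.00000 − 0.00000) = 0.00000.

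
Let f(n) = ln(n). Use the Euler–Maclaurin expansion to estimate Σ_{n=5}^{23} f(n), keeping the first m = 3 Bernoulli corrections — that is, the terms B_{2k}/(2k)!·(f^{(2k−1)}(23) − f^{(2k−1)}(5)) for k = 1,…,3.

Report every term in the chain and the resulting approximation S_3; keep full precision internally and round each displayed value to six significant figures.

∫_5^23 ln(x) dx evaluates to 46.0692.
Boundary: ½(f(5) + f(23)) = ½(1.60944 + 3.13549) = 2.37247.
Running total after boundary: 48.4416.
Order-1 term: 1/12 · (0.0434783 − 0.200000) = -0.0130435.
After k=1: 48.4286.
Order-2 term: −1/720 · (0.000164379 − 0.0160000) = 2.19939e-05.
After k=2: 48.4286.
Order-3 term: 1/30240 · (3.72883e-06 − 0.00768000) = -2.53845e-07.

S_3 ≈ 48.4286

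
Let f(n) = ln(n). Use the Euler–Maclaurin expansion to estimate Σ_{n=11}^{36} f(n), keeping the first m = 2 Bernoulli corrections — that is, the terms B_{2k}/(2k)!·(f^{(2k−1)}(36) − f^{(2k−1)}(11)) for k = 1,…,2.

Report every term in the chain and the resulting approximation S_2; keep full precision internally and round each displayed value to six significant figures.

∫_11^36 ln(x) dx evaluates to 77.6298.
Boundary: ½(f(11) + f(36)) = ½(2.39790 + 3.58352) = 2.99071.
Running total after boundary: 80.6205.
Order-1 term: 1/12 · (0.0277778 − 0.0909091) = -0.00526094.
After k=1: 80.6153.
Order-2 term: −1/720 · (4.28669e-05 − 0.00150263) = 2.02745e-06.

S_2 ≈ 80.6153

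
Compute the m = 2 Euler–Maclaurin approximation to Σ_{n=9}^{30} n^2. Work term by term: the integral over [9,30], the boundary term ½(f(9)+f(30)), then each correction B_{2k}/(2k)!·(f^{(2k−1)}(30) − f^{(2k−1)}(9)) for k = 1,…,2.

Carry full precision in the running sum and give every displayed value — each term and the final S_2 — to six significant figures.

S_2 ≈ 9251.00

Integral: ∫_9^30 x^2 dx = 8757.00.
Endpoint term: (f(9) + f(30))/2 = (81.0000 + 900.000)/2 = 490.500.
Running total after boundary: 9247.50.
Order-1 term: 1/12 · (60.0000 − 18.0000) = 3.50000.
After k=1: 9251.00.
Order-2 term: −1/720 · (0.00000 − 0.00000) = 0.00000.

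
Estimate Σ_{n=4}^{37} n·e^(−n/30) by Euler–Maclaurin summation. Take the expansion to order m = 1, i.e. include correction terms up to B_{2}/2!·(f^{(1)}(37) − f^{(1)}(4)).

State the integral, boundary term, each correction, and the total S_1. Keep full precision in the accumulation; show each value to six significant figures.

∫_4^37 x·e^(−x/30) dx evaluates to 307.124.
Endpoint term: (f(4) + f(37))/2 = (3.50069 + 10.7788)/2 = 7.13976.
So far: 314.264.
Order-1 term: 1/12 · (-0.0679746 − 0.758484) = -0.0688715.

S_1 ≈ 314.195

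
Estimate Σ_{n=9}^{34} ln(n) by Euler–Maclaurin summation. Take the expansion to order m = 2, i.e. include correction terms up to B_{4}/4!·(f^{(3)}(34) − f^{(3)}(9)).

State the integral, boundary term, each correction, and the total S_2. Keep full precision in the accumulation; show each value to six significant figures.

S_2 ≈ 77.9762

∫_9^34 ln(x) dx evaluates to 75.1212.
Boundary: ½(f(9) + f(34)) = ½(2.19722 + 3.52636) = 2.86179.
So far: 77.9830.
Order-1 term: 1/12 · (0.0294118 − 0.111111) = -0.00680828.
Partial sum through k=1: 77.9762.
Order-2 term: −1/720 · (5.08854e-05 − 0.00274348) = 3.73972e-06.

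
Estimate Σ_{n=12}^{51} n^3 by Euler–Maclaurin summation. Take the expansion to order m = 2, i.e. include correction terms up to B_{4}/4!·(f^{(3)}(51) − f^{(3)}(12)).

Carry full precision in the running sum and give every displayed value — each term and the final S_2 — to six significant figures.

The integral term ∫_12^51 x^3 dx = 1.68612e+06.
½[f(12) + f(51)] = ½[1728.00 + 132651] = 67189.5.
Running total after boundary: 1.75331e+06.
k=1: B_{2}/(2)! × [f^{(1)}(51) − f^{(1)}(12)] = 1/12 × (7803.00 − 432.000) = 614.250.
After k=1: 1.75392e+06.
k=2: B_{4}/(4)! × [f^{(3)}(51) − f^{(3)}(12)] = −1/720 × (6.00000 − 6.00000) = 0.00000.

S_2 ≈ 1.75392e+06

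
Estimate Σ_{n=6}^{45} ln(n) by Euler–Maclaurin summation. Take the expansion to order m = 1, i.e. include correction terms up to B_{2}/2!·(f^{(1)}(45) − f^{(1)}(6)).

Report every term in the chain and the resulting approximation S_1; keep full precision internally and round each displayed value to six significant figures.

∫_6^45 ln(x) dx evaluates to 121.549.
Endpoint term: (f(6) + f(45))/2 = (1.79176 + 3.80666)/2 = 2.79921.
Running total after boundary: 124.348.
k=1: B_{2}/(2)! × [f^{(1)}(45) − f^{(1)}(6)] = 1/12 × (0.0222222 − 0.166667) = -0.0120370.

S_1 ≈ 124.336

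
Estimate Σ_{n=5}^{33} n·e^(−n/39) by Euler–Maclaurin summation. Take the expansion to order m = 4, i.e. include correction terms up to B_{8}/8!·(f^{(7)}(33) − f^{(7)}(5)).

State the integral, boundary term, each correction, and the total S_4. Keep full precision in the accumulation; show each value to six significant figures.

The integral term ∫_5^33 x·e^(−x/39) dx = 304.713.
Boundary: ½(f(5) + f(33)) = ½(4.39836 + 14.1590) = 9.27871.
Running total after boundary: 313.991.
Order-1 term: 1/12 · (0.0660095 − 0.766894) = -0.0584071.
Partial sum through k=1: 313.933.
Order-2 term: −1/720 · (0.000607583 − 0.00166091) = 1.46295e-06.
Partial sum through k=2: 313.933.
Order-3 term: 1/30240 · (7.70392e-07 − 1.85247e-06) = -3.57831e-11.
Partial sum through k=3: 313.933.
Order-4 term: −1/1209600 · (7.50376e-10 − 1.71792e-09) = 7.99890e-16.

S_4 ≈ 313.933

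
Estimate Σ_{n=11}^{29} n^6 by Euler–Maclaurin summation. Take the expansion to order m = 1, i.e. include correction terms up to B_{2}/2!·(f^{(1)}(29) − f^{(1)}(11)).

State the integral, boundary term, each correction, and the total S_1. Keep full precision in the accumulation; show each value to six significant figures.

The integral term ∫_11^29 x^6 dx = 2.46148e+09.
½[f(11) + f(29)] = ½[1.77156e+06 + 5.94823e+08] = 2.98297e+08.
So far: 2.75978e+09.
k=1: B_{2}/(2)! × [f^{(1)}(29) − f^{(1)}(11)] = 1/12 × (1.23067e+08 − 966306) = 1.01750e+07.

S_1 ≈ 2.76996e+09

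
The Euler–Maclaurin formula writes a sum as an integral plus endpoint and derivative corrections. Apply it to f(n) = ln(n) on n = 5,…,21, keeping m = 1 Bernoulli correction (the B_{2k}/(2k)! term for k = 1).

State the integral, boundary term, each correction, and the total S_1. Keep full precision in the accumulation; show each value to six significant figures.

S_1 ≈ 42.2021

∫_5^21 ln(x) dx evaluates to 39.8878.
Endpoint term: (f(5) + f(21))/2 = (1.60944 + 3.04452)/2 = 2.32698.
Integral + boundary = 42.2148.
Correction k=1: B_{2}/2! · (f^{(1)}(21) − f^{(1)}(5)) = 1/12 · (0.0476190 − 0.200000) = -0.0126984.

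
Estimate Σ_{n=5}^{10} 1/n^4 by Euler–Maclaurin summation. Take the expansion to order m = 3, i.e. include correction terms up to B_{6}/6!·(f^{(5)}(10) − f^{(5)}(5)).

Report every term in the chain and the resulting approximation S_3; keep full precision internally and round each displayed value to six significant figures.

∫_5^10 1/x^4 dx evaluates to 0.00233333.
Boundary: ½(f(5) + f(10)) = ½(0.00160000 + 0.000100000) = 0.000850000.
Running total after boundary: 0.00318333.
k=1: B_{2}/(2)! × [f^{(1)}(10) − f^{(1)}(5)] = 1/12 × (-4.00000e-05 − (-0.00128000)) = 0.000103333.
Running total after k=1: 0.00328667.
k=2: B_{4}/(4)! × [f^{(3)}(10) − f^{(3)}(5)] = −1/720 × (-1.20000e-05 − (-0.00153600)) = -2.11667e-06.
Running total after k=2: 0.00328455.
k=3: B_{6}/(6)! × [f^{(5)}(10) − f^{(5)}(5)] = 1/30240 × (-6.72000e-06 − (-0.00344064)) = 1.13556e-07.

S_3 ≈ 0.00328466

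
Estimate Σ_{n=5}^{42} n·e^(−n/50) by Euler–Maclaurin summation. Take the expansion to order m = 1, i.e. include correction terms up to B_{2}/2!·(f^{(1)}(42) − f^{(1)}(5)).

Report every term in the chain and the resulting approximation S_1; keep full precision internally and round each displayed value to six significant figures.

S_1 ≈ 513.700

The integral term ∫_5^42 x·e^(−x/50) dx = 502.434.
Endpoint term: (f(5) + f(42))/2 = (4.52419 + 18.1318)/2 = 11.3280.
So far: 513.763.
Order-1 term: 1/12 · (0.0690737 − 0.814354) = -0.0621067.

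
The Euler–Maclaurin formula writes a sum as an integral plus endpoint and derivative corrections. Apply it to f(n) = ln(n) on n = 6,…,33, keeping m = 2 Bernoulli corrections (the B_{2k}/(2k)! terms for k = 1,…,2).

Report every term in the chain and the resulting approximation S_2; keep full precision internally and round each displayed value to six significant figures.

∫_6^33 ln(x) dx evaluates to 77.6342.
Endpoint term: (f(6) + f(33))/2 = (1.79176 + 3.49651)/2 = 2.64413.
Integral + boundary = 80.2783.
Order-1 term: 1/12 · (0.0303030 − 0.166667) = -0.0113636.
Partial sum through k=1: 80.2670.
Order-2 term: −1/720 · (5.56529e-05 − 0.00925926) = 1.27828e-05.

S_2 ≈ 80.2670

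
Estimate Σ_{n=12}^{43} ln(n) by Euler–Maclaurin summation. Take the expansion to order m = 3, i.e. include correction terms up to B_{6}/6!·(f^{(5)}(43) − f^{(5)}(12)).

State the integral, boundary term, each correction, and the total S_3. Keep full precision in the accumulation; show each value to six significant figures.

S_3 ≈ 104.031

∫_12^43 ln(x) dx evaluates to 100.913.
Endpoint term: (f(12) + f(43))/2 = (2.48491 + 3.76120)/2 = 3.12305.
So far: 104.036.
Order-1 term: 1/12 · (0.0232558 − 0.0833333) = -0.00500646.
Partial sum through k=1: 104.031.
Order-2 term: −1/720 · (2.51550e-05 − 0.00115741) = 1.57257e-06.
Partial sum through k=2: 104.031.
Order-3 term: 1/30240 · (1.63256e-07 − 9.64506e-05) = -3.18411e-09.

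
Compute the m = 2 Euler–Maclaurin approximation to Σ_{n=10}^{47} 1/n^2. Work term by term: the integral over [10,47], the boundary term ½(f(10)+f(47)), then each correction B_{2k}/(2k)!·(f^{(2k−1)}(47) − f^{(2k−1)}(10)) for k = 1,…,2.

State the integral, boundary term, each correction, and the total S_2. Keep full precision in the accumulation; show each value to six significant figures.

S_2 ≈ 0.0841145

∫_10^47 1/x^2 dx evaluates to 0.0787234.
Boundary: ½(f(10) + f(47)) = ½(0.0100000 + 0.000452694) = 0.00522635.
Running total after boundary: 0.0839498.
Order-1 term: 1/12 · (-1.92636e-05 − (-0.00200000)) = 0.000165061.
Partial sum through k=1: 0.0841148.
Order-2 term: −1/720 · (-1.04646e-07 − (-0.000240000)) = -3.33188e-07.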